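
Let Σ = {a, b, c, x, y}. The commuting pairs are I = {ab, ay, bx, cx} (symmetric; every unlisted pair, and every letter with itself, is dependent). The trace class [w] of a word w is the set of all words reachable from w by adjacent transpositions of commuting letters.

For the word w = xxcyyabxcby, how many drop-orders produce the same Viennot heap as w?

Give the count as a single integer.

piece 0:x — minimal
piece 1:x rests on {0:x}
piece 2:c — minimal
piece 3:y rests on {1:x, 2:c}
piece 4:y rests on {3:y}
piece 5:a rests on {1:x, 2:c}
piece 6:b rests on {4:y}
piece 7:x rests on {4:y, 5:a}
piece 8:c rests on {5:a, 6:b}
piece 9:b rests on {8:c}
piece 10:y rests on {7:x, 9:b}
minimal pieces: {0:x, 2:c}
ways to finish when only these pieces remain (= sum over removing one remaining piece with nothing left below it):
  1 left: {10}→1
  2 left: {7,10}→1  {9,10}→1
  3 left: {7,9,10}→2  {8,9,10}→1
  4 left: {6,8,9,10}→1  {7,8,9,10}→3
  5 left: {5,7,8,9,10}→3  {6,7,8,9,10}→4
  6 left: {4,6,7,8,9,10}→4  {5,6,7,8,9,10}→7
  7 left: {3,4,6,7,8,9,10}→4  {4,5,6,7,8,9,10}→11
  8 left: {3,4,5,6,7,8,9,10}→15
  9 left: {1,3,4,5,6,7,8,9,10}→15  {2,3,4,5,6,7,8,9,10}→15
  placing 0:x first → 30 extensions
  placing 2:c first → 15 extensions
total linear extensions = 45

45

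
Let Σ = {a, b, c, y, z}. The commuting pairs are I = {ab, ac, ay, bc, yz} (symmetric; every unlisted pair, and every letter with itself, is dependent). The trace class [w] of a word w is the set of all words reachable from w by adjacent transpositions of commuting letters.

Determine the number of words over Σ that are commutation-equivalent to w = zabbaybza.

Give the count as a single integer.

15

0(z) covers ∅
1(a) covers 0:z
2(b) covers 0:z
3(b) covers 2:b
4(a) covers 1:a
5(y) covers 3:b
6(b) covers 5:y
7(z) covers 4:a, 6:b
8(a) covers 7:z
floor of heap: 0:z
completions by unplaced set U, small U first (add the entries for U minus each lowest piece of U):
  |U|=1: {8}:1
  |U|=2: {7,8}:1
  |U|=3: {4,7,8}:1  {6,7,8}:1
  |U|=4: {1,4,7,8}:1  {4,6,7,8}:2  {5,6,7,8}:1
  |U|=5: {1,4,6,7,8}:3  {3,5,6,7,8}:1  {4,5,6,7,8}:3
  |U|=6: {1,4,5,6,7,8}:6  {2,3,5,6,7,8}:1  {3,4,5,6,7,8}:4
  |U|=7: {1,3,4,5,6,7,8}:10  {2,3,4,5,6,7,8}:5
  start at 0(z): 15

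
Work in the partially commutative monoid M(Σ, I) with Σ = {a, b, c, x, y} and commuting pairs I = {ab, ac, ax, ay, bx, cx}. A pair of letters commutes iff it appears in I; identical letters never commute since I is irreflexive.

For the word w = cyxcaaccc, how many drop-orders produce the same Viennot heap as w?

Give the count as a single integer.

180

#0=c has no predecessor
#1=y depends on [0:c]
#2=x depends on [1:y]
#3=c depends on [1:y]
#4=a has no predecessor
#5=a depends on [4:a]
#6=c depends on [3:c]
#7=c depends on [6:c]
#8=c depends on [7:c]
sources: [0:c, 4:a]
N(rest) = Σ N(rest − s) over sources s of rest; N(one piece) = 1:
  size 1 → [2]=1  [5]=1  [8]=1
  size 2 → [2,5]=2  [2,8]=2  [4,5]=1  [5,8]=2  [7,8]=1
  size 3 → [2,4,5]=3  [2,5,8]=6  [2,7,8]=3  [4,5,8]=3  [5,7,8]=3  [6,7,8]=1
  size 4 → [2,4,5,8]=12  [2,5,7,8]=12  [2,6,7,8]=4  [3,6,7,8]=1  [4,5,7,8]=6  [5,6,7,8]=4
  size 5 → [2,3,6,7,8]=5  [2,4,5,7,8]=30  [2,5,6,7,8]=20  [3,5,6,7,8]=5  [4,5,6,7,8]=10
  size 6 → [1,2,3,6,7,8]=5  [2,3,5,6,7,8]=30  [2,4,5,6,7,8]=60  [3,4,5,6,7,8]=15
  size 7 → [0,1,2,3,6,7,8]=5  [1,2,3,5,6,7,8]=35  [2,3,4,5,6,7,8]=105
  first=0(c) contributes 140
  first=4(a) contributes 40
|[w]| = 180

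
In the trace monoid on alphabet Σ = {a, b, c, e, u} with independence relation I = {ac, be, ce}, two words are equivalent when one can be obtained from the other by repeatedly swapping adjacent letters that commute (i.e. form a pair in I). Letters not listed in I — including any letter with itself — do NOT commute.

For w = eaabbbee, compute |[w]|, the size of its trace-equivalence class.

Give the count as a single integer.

piece 0:e — minimal
piece 1:a rests on {0:e}
piece 2:a rests on {1:a}
piece 3:b rests on {2:a}
piece 4:b rests on {3:b}
piece 5:b rests on {4:b}
piece 6:e rests on {2:a}
piece 7:e rests on {6:e}
minimal pieces: {0:e}
ways to finish when only these pieces remain (= sum over removing one remaining piece with nothing left below it):
  1 left: {5}→1  {7}→1
  2 left: {4,5}→1  {5,7}→2  {6,7}→1
  3 left: {3,4,5}→1  {4,5,7}→3  {5,6,7}→3
  4 left: {3,4,5,7}→4  {4,5,6,7}→6
  5 left: {3,4,5,6,7}→10
  6 left: {2,3,4,5,6,7}→10
  placing 0:e first → 10 extensions

10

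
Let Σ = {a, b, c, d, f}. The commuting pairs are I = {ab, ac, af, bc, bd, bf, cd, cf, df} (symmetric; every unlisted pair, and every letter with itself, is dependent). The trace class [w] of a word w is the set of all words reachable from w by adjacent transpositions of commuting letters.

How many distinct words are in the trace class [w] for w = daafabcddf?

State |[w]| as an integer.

0(d) covers ∅
1(a) covers 0:d
2(a) covers 1:a
3(f) covers ∅
4(a) covers 2:a
5(b) covers ∅
6(c) covers ∅
7(d) covers 4:a
8(d) covers 7:d
9(f) covers 3:f
floor of heap: 0:d, 3:f, 5:b, 6:c
completions by unplaced set U, small U first (add the entries for U minus each lowest piece of U):
  |U|=1: {5}:1  {6}:1  {8}:1  {9}:1
  |U|=2: {3,9}:1  {5,6}:2  {5,8}:2  {5,9}:2  {6,8}:2  {6,9}:2  {7,8}:1  {8,9}:2
  |U|=3: {3,5,9}:3  {3,6,9}:3  {3,8,9}:3  {4,7,8}:1  {5,6,8}:6  {5,6,9}:6  {5,7,8}:3  {5,8,9}:6  {6,7,8}:3  {6,8,9}:6  {7,8,9}:3
  |U|=4: {2,4,7,8}:1  {3,5,6,9}:12  {3,5,8,9}:12  {3,6,8,9}:12  {3,7,8,9}:6  {4,5,7,8}:4  {4,6,7,8}:4  {4,7,8,9}:4  {5,6,7,8}:12  {5,6,8,9}:24  {5,7,8,9}:12  {6,7,8,9}:12
  |U|=5: {1,2,4,7,8}:1  {2,4,5,7,8}:5  {2,4,6,7,8}:5  {2,4,7,8,9}:5  {3,4,7,8,9}:10  {3,5,6,8,9}:60  {3,5,7,8,9}:30  {3,6,7,8,9}:30  {4,5,6,7,8}:20  {4,5,7,8,9}:20  {4,6,7,8,9}:20  {5,6,7,8,9}:60
  |U|=6: {0,1,2,4,7,8}:1  {1,2,4,5,7,8}:6  {1,2,4,6,7,8}:6  {1,2,4,7,8,9}:6  {2,3,4,7,8,9}:15  {2,4,5,6,7,8}:30  {2,4,5,7,8,9}:30  {2,4,6,7,8,9}:30  {3,4,5,7,8,9}:60  {3,4,6,7,8,9}:60  {3,5,6,7,8,9}:180  {4,5,6,7,8,9}:120
  |U|=7: {0,1,2,4,5,7,8}:7  {0,1,2,4,6,7,8}:7  {0,1,2,4,7,8,9}:7  {1,2,3,4,7,8,9}:21  {1,2,4,5,6,7,8}:42  {1,2,4,5,7,8,9}:42  {1,2,4,6,7,8,9}:42  {2,3,4,5,7,8,9}:105  {2,3,4,6,7,8,9}:105  {2,4,5,6,7,8,9}:210  {3,4,5,6,7,8,9}:420
  |U|=8: {0,1,2,3,4,7,8,9}:28  {0,1,2,4,5,6,7,8}:56  {0,1,2,4,5,7,8,9}:56  {0,1,2,4,6,7,8,9}:56  {1,2,3,4,5,7,8,9}:168  {1,2,3,4,6,7,8,9}:168  {1,2,4,5,6,7,8,9}:336  {2,3,4,5,6,7,8,9}:840
  start at 0(d): 1512
  start at 3(f): 504
  start at 5(b): 252
  start at 6(c): 252
sum over floor = 2520

2520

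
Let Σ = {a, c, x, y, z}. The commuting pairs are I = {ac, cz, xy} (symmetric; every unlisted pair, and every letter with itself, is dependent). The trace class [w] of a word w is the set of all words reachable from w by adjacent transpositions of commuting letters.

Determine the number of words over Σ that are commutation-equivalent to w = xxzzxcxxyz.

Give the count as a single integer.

drop 0:x onto floor
drop 1:x onto {0:x}
drop 2:z onto {1:x}
drop 3:z onto {2:z}
drop 4:x onto {3:z}
drop 5:c onto {4:x}
drop 6:x onto {5:c}
drop 7:x onto {6:x}
drop 8:y onto {5:c}
drop 9:z onto {7:x, 8:y}
ground layer = {0:x}
drop-orders for the pieces not yet dropped (sum over which currently-grounded one goes next):
  1 to go: {9} 1
  2 to go: {7,9} 1  {8,9} 1
  3 to go: {6,7,9} 1  {7,8,9} 2
  4 to go: {6,7,8,9} 3
  5 to go: {5,6,7,8,9} 3
  6 to go: {4,5,6,7,8,9} 3
  7 to go: {3,4,5,6,7,8,9} 3
  8 to go: {2,3,4,5,6,7,8,9} 3
  if 0:x drops first: 3 orders

3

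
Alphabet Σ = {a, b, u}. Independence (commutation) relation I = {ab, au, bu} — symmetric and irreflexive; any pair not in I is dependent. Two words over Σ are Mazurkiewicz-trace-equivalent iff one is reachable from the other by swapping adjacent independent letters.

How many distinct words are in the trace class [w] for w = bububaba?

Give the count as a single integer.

420

0(b) covers ∅
1(u) covers ∅
2(b) covers 0:b
3(u) covers 1:u
4(b) covers 2:b
5(a) covers ∅
6(b) covers 4:b
7(a) covers 5:a
floor of heap: 0:b, 1:u, 5:a
completions by unplaced set U, small U first (add the entries for U minus each lowest piece of U):
  |U|=1: {3}:1  {6}:1  {7}:1
  |U|=2: {1,3}:1  {3,6}:2  {3,7}:2  {4,6}:1  {5,7}:1  {6,7}:2
  |U|=3: {1,3,6}:3  {1,3,7}:3  {2,4,6}:1  {3,4,6}:3  {3,5,7}:3  {3,6,7}:6  {4,6,7}:3  {5,6,7}:3
  |U|=4: {0,2,4,6}:1  {1,3,4,6}:6  {1,3,5,7}:6  {1,3,6,7}:12  {2,3,4,6}:4  {2,4,6,7}:4  {3,4,6,7}:12  {3,5,6,7}:12  {4,5,6,7}:6
  |U|=5: {0,2,3,4,6}:5  {0,2,4,6,7}:5  {1,2,3,4,6}:10  {1,3,4,6,7}:30  {1,3,5,6,7}:30  {2,3,4,6,7}:20  {2,4,5,6,7}:10  {3,4,5,6,7}:30
  |U|=6: {0,1,2,3,4,6}:15  {0,2,3,4,6,7}:30  {0,2,4,5,6,7}:15  {1,2,3,4,6,7}:60  {1,3,4,5,6,7}:90  {2,3,4,5,6,7}:60
  start at 0(b): 210
  start at 1(u): 105
  start at 5(a): 105
sum over floor = 420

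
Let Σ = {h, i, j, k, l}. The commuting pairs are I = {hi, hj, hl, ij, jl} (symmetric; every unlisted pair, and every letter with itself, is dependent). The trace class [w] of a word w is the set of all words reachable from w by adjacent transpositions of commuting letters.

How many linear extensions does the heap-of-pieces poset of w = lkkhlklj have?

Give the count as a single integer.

4

drop 0:l onto floor
drop 1:k onto {0:l}
drop 2:k onto {1:k}
drop 3:h onto {2:k}
drop 4:l onto {2:k}
drop 5:k onto {3:h, 4:l}
drop 6:l onto {5:k}
drop 7:j onto {5:k}
ground layer = {0:l}
drop-orders for the pieces not yet dropped (sum over which currently-grounded one goes next):
  1 to go: {6} 1  {7} 1
  2 to go: {6,7} 2
  3 to go: {5,6,7} 2
  4 to go: {3,5,6,7} 2  {4,5,6,7} 2
  5 to go: {3,4,5,6,7} 4
  6 to go: {2,3,4,5,6,7} 4
  if 0:l drops first: 4 orders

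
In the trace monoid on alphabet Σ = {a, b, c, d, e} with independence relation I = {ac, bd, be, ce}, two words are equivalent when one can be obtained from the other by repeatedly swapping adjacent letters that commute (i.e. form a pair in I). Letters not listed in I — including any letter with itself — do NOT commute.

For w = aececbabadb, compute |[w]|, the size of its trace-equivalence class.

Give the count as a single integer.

drop 0:a onto floor
drop 1:e onto {0:a}
drop 2:c onto floor
drop 3:e onto {1:e}
drop 4:c onto {2:c}
drop 5:b onto {0:a, 4:c}
drop 6:a onto {3:e, 5:b}
drop 7:b onto {6:a}
drop 8:a onto {7:b}
drop 9:d onto {8:a}
drop 10:b onto {8:a}
ground layer = {0:a, 2:c}
drop-orders for the pieces not yet dropped (sum over which currently-grounded one goes next):
  1 to go: {9} 1  {10} 1
  2 to go: {9,10} 2
  3 to go: {8,9,10} 2
  4 to go: {7,8,9,10} 2
  5 to go: {6,7,8,9,10} 2
  6 to go: {3,6,7,8,9,10} 2  {5,6,7,8,9,10} 2
  7 to go: {1,3,6,7,8,9,10} 2  {3,5,6,7,8,9,10} 4  {4,5,6,7,8,9,10} 2
  8 to go: {1,3,5,6,7,8,9,10} 6  {2,4,5,6,7,8,9,10} 2  {3,4,5,6,7,8,9,10} 6
  9 to go: {0,1,3,5,6,7,8,9,10} 6  {1,3,4,5,6,7,8,9,10} 12  {2,3,4,5,6,7,8,9,10} 8
  if 0:a drops first: 20 orders
  if 2:c drops first: 18 orders
heap linearizations: 38

38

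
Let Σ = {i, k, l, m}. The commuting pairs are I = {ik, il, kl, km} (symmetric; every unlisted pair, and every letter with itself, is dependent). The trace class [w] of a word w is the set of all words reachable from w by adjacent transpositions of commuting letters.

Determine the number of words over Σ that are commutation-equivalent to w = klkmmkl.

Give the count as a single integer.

0(k) covers ∅
1(l) covers ∅
2(k) covers 0:k
3(m) covers 1:l
4(m) covers 3:m
5(k) covers 2:k
6(l) covers 4:m
floor of heap: 0:k, 1:l
completions by unplaced set U, small U first (add the entries for U minus each lowest piece of U):
  |U|=1: {5}:1  {6}:1
  |U|=2: {2,5}:1  {4,6}:1  {5,6}:2
  |U|=3: {0,2,5}:1  {2,5,6}:3  {3,4,6}:1  {4,5,6}:3
  |U|=4: {0,2,5,6}:4  {1,3,4,6}:1  {2,4,5,6}:6  {3,4,5,6}:4
  |U|=5: {0,2,4,5,6}:10  {1,3,4,5,6}:5  {2,3,4,5,6}:10
  start at 0(k): 15
  start at 1(l): 20
sum over floor = 35

35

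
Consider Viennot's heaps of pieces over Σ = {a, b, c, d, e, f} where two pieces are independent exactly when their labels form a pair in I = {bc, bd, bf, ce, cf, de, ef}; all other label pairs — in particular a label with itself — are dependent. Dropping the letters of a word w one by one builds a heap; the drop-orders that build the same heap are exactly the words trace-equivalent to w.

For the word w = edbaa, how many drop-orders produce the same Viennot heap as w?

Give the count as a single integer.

3

0(e) covers ∅
1(d) covers ∅
2(b) covers 0:e
3(a) covers 1:d, 2:b
4(a) covers 3:a
floor of heap: 0:e, 1:d
completions by unplaced set U, small U first (add the entries for U minus each lowest piece of U):
  |U|=1: {4}:1
  |U|=2: {3,4}:1
  |U|=3: {1,3,4}:1  {2,3,4}:1
  start at 0(e): 2
  start at 1(d): 1
sum over floor = 3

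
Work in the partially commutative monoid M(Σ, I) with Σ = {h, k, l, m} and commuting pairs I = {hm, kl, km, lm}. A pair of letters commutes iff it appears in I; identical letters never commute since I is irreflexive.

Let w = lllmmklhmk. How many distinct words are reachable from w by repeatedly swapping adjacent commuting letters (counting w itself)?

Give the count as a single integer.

600

#0=l has no predecessor
#1=l depends on [0:l]
#2=l depends on [1:l]
#3=m has no predecessor
#4=m depends on [3:m]
#5=k has no predecessor
#6=l depends on [2:l]
#7=h depends on [5:k, 6:l]
#8=m depends on [4:m]
#9=k depends on [7:h]
sources: [0:l, 3:m, 5:k]
N(rest) = Σ N(rest − s) over sources s of rest; N(one piece) = 1:
  size 1 → [8]=1  [9]=1
  size 2 → [4,8]=1  [7,9]=1  [8,9]=2
  size 3 → [3,4,8]=1  [4,8,9]=3  [5,7,9]=1  [6,7,9]=1  [7,8,9]=3
  size 4 → [2,6,7,9]=1  [3,4,8,9]=4  [4,7,8,9]=6  [5,6,7,9]=2  [5,7,8,9]=4  [6,7,8,9]=4
  size 5 → [1,2,6,7,9]=1  [2,5,6,7,9]=3  [2,6,7,8,9]=5  [3,4,7,8,9]=10  [4,5,7,8,9]=10  [4,6,7,8,9]=10  [5,6,7,8,9]=10
  size 6 → [0,1,2,6,7,9]=1  [1,2,5,6,7,9]=4  [1,2,6,7,8,9]=6  [2,4,6,7,8,9]=15  [2,5,6,7,8,9]=18  [3,4,5,7,8,9]=20  [3,4,6,7,8,9]=20  [4,5,6,7,8,9]=30
  size 7 → [0,1,2,5,6,7,9]=5  [0,1,2,6,7,8,9]=7  [1,2,4,6,7,8,9]=21  [1,2,5,6,7,8,9]=28  [2,3,4,6,7,8,9]=35  [2,4,5,6,7,8,9]=63  [3,4,5,6,7,8,9]=70
  size 8 → [0,1,2,4,6,7,8,9]=28  [0,1,2,5,6,7,8,9]=40  [1,2,3,4,6,7,8,9]=56  [1,2,4,5,6,7,8,9]=112  [2,3,4,5,6,7,8,9]=168
  first=0(l) contributes 336
  first=3(m) contributes 180
  first=5(k) contributes 84
|[w]| = 600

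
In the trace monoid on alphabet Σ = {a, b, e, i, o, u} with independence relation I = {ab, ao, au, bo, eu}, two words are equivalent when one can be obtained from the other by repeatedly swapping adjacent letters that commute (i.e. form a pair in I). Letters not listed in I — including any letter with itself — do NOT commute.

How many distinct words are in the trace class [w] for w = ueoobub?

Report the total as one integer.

piece 0:u — minimal
piece 1:e — minimal
piece 2:o rests on {0:u, 1:e}
piece 3:o rests on {2:o}
piece 4:b rests on {0:u, 1:e}
piece 5:u rests on {3:o, 4:b}
piece 6:b rests on {5:u}
minimal pieces: {0:u, 1:e}
ways to finish when only these pieces remain (= sum over removing one remaining piece with nothing left below it):
  1 left: {6}→1
  2 left: {5,6}→1
  3 left: {3,5,6}→1  {4,5,6}→1
  4 left: {2,3,5,6}→1  {3,4,5,6}→2
  5 left: {2,3,4,5,6}→3
  placing 0:u first → 3 extensions
  placing 1:e first → 3 extensions
total linear extensions = 6

6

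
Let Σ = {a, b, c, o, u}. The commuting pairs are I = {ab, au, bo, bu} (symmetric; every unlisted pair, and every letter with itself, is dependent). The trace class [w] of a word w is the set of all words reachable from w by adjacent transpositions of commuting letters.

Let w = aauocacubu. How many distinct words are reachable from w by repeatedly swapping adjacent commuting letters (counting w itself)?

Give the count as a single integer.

0(a) covers ∅
1(a) covers 0:a
2(u) covers ∅
3(o) covers 1:a, 2:u
4(c) covers 3:o
5(a) covers 4:c
6(c) covers 5:a
7(u) covers 6:c
8(b) covers 6:c
9(u) covers 7:u
floor of heap: 0:a, 2:u
completions by unplaced set U, small U first (add the entries for U minus each lowest piece of U):
  |U|=1: {8}:1  {9}:1
  |U|=2: {7,9}:1  {8,9}:2
  |U|=3: {7,8,9}:3
  |U|=4: {6,7,8,9}:3
  |U|=5: {5,6,7,8,9}:3
  |U|=6: {4,5,6,7,8,9}:3
  |U|=7: {3,4,5,6,7,8,9}:3
  |U|=8: {1,3,4,5,6,7,8,9}:3  {2,3,4,5,6,7,8,9}:3
  start at 0(a): 6
  start at 2(u): 3
sum over floor = 9

9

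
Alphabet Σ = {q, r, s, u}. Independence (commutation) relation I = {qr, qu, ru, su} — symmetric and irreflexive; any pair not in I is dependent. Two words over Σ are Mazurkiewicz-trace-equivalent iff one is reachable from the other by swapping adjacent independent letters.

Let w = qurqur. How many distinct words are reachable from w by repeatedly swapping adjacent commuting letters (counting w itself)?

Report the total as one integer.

90

piece 0:q — minimal
piece 1:u — minimal
piece 2:r — minimal
piece 3:q rests on {0:q}
piece 4:u rests on {1:u}
piece 5:r rests on {2:r}
minimal pieces: {0:q, 1:u, 2:r}
ways to finish when only these pieces remain (= sum over removing one remaining piece with nothing left below it):
  1 left: {3}→1  {4}→1  {5}→1
  2 left: {0,3}→1  {1,4}→1  {2,5}→1  {3,4}→2  {3,5}→2  {4,5}→2
  3 left: {0,3,4}→3  {0,3,5}→3  {1,3,4}→3  {1,4,5}→3  {2,3,5}→3  {2,4,5}→3  {3,4,5}→6
  4 left: {0,1,3,4}→6  {0,2,3,5}→6  {0,3,4,5}→12  {1,2,4,5}→6  {1,3,4,5}→12  {2,3,4,5}→12
  placing 0:q first → 30 extensions
  placing 1:u first → 30 extensions
  placing 2:r first → 30 extensions
total linear extensions = 90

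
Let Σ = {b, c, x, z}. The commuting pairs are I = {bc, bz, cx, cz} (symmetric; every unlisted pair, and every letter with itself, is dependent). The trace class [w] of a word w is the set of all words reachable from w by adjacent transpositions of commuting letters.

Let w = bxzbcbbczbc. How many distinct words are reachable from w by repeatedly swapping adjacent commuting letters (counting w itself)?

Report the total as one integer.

piece 0:b — minimal
piece 1:x rests on {0:b}
piece 2:z rests on {1:x}
piece 3:b rests on {1:x}
piece 4:c — minimal
piece 5:b rests on {3:b}
piece 6:b rests on {5:b}
piece 7:c rests on {4:c}
piece 8:z rests on {2:z}
piece 9:b rests on {6:b}
piece 10:c rests on {7:c}
minimal pieces: {0:b, 4:c}
ways to finish when only these pieces remain (= sum over removing one remaining piece with nothing left below it):
  1 left: {8}→1  {9}→1  {10}→1
  2 left: {2,8}→1  {6,9}→1  {7,10}→1  {8,9}→2  {8,10}→2  {9,10}→2
  3 left: {2,8,9}→3  {2,8,10}→3  {4,7,10}→1  {5,6,9}→1  {6,8,9}→3  {6,9,10}→3  {7,8,10}→3  {7,9,10}→3  {8,9,10}→6
  4 left: {2,6,8,9}→6  {2,7,8,10}→6  {2,8,9,10}→12  {3,5,6,9}→1  {4,7,8,10}→4  {4,7,9,10}→4  {5,6,8,9}→4  {5,6,9,10}→4  {6,7,9,10}→6  {6,8,9,10}→12  {7,8,9,10}→12
  5 left: {2,4,7,8,10}→10  {2,5,6,8,9}→10  {2,6,8,9,10}→30  {2,7,8,9,10}→30  {3,5,6,8,9}→5  {3,5,6,9,10}→5  {4,6,7,9,10}→10  {4,7,8,9,10}→20  {5,6,7,9,10}→10  {5,6,8,9,10}→20  {6,7,8,9,10}→30
  6 left: {2,3,5,6,8,9}→15  {2,4,7,8,9,10}→60  {2,5,6,8,9,10}→60  {2,6,7,8,9,10}→90  {3,5,6,7,9,10}→15  {3,5,6,8,9,10}→30  {4,5,6,7,9,10}→20  {4,6,7,8,9,10}→60  {5,6,7,8,9,10}→60
  7 left: {1,2,3,5,6,8,9}→15  {2,3,5,6,8,9,10}→105  {2,4,6,7,8,9,10}→210  {2,5,6,7,8,9,10}→210  {3,4,5,6,7,9,10}→35  {3,5,6,7,8,9,10}→105  {4,5,6,7,8,9,10}→140
  8 left: {0,1,2,3,5,6,8,9}→15  {1,2,3,5,6,8,9,10}→120  {2,3,5,6,7,8,9,10}→420  {2,4,5,6,7,8,9,10}→560  {3,4,5,6,7,8,9,10}→280
  9 left: {0,1,2,3,5,6,8,9,10}→135  {1,2,3,5,6,7,8,9,10}→540  {2,3,4,5,6,7,8,9,10}→1260
  placing 0:b first → 1800 extensions
  placing 4:c first → 675 extensions
total linear extensions = 2475

2475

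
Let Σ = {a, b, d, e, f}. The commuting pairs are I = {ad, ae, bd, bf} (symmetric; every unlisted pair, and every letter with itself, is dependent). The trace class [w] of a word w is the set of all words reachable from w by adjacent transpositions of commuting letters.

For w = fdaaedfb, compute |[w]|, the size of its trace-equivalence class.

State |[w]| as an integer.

26

#0=f has no predecessor
#1=d depends on [0:f]
#2=a depends on [0:f]
#3=a depends on [2:a]
#4=e depends on [1:d]
#5=d depends on [4:e]
#6=f depends on [3:a, 5:d]
#7=b depends on [3:a, 4:e]
sources: [0:f]
N(rest) = Σ N(rest − s) over sources s of rest; N(one piece) = 1:
  size 1 → [6]=1  [7]=1
  size 2 → [5,6]=1  [6,7]=2
  size 3 → [3,6,7]=2  [5,6,7]=3
  size 4 → [2,3,6,7]=2  [3,5,6,7]=5  [4,5,6,7]=3
  size 5 → [1,4,5,6,7]=3  [2,3,5,6,7]=7  [3,4,5,6,7]=8
  size 6 → [1,3,4,5,6,7]=11  [2,3,4,5,6,7]=15
  first=0(f) contributes 26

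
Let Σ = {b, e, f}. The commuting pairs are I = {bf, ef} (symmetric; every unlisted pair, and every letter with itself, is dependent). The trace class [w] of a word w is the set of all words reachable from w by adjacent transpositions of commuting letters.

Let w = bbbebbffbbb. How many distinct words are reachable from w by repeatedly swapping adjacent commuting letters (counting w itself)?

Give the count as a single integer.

55

drop 0:b onto floor
drop 1:b onto {0:b}
drop 2:b onto {1:b}
drop 3:e onto {2:b}
drop 4:b onto {3:e}
drop 5:b onto {4:b}
drop 6:f onto floor
drop 7:f onto {6:f}
drop 8:b onto {5:b}
drop 9:b onto {8:b}
drop 10:b onto {9:b}
ground layer = {0:b, 6:f}
drop-orders for the pieces not yet dropped (sum over which currently-grounded one goes next):
  1 to go: {7} 1  {10} 1
  2 to go: {6,7} 1  {7,10} 2  {9,10} 1
  3 to go: {6,7,10} 3  {7,9,10} 3  {8,9,10} 1
  4 to go: {5,8,9,10} 1  {6,7,9,10} 6  {7,8,9,10} 4
  5 to go: {4,5,8,9,10} 1  {5,7,8,9,10} 5  {6,7,8,9,10} 10
  6 to go: {3,4,5,8,9,10} 1  {4,5,7,8,9,10} 6  {5,6,7,8,9,10} 15
  7 to go: {2,3,4,5,8,9,10} 1  {3,4,5,7,8,9,10} 7  {4,5,6,7,8,9,10} 21
  8 to go: {1,2,3,4,5,8,9,10} 1  {2,3,4,5,7,8,9,10} 8  {3,4,5,6,7,8,9,10} 28
  9 to go: {0,1,2,3,4,5,8,9,10} 1  {1,2,3,4,5,7,8,9,10} 9  {2,3,4,5,6,7,8,9,10} 36
  if 0:b drops first: 45 orders
  if 6:f drops first: 10 orders
heap linearizations: 55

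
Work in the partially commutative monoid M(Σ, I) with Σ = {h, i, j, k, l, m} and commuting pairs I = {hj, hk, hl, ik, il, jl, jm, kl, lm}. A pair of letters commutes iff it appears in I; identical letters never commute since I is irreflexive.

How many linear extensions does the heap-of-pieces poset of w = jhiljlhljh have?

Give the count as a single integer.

1440

#0=j has no predecessor
#1=h has no predecessor
#2=i depends on [0:j, 1:h]
#3=l has no predecessor
#4=j depends on [2:i]
#5=l depends on [3:l]
#6=h depends on [2:i]
#7=l depends on [5:l]
#8=j depends on [4:j]
#9=h depends on [6:h]
sources: [0:j, 1:h, 3:l]
N(rest) = Σ N(rest − s) over sources s of rest; N(one piece) = 1:
  size 1 → [7]=1  [8]=1  [9]=1
  size 2 → [4,8]=1  [5,7]=1  [6,9]=1  [7,8]=2  [7,9]=2  [8,9]=2
  size 3 → [3,5,7]=1  [4,7,8]=3  [4,8,9]=3  [5,7,8]=3  [5,7,9]=3  [6,7,9]=3  [6,8,9]=3  [7,8,9]=6
  size 4 → [3,5,7,8]=4  [3,5,7,9]=4  [4,5,7,8]=6  [4,6,8,9]=6  [4,7,8,9]=12  [5,6,7,9]=6  [5,7,8,9]=12  [6,7,8,9]=12
  size 5 → [2,4,6,8,9]=6  [3,4,5,7,8]=10  [3,5,6,7,9]=10  [3,5,7,8,9]=20  [4,5,7,8,9]=30  [4,6,7,8,9]=30  [5,6,7,8,9]=30
  size 6 → [0,2,4,6,8,9]=6  [1,2,4,6,8,9]=6  [2,4,6,7,8,9]=36  [3,4,5,7,8,9]=60  [3,5,6,7,8,9]=60  [4,5,6,7,8,9]=90
  size 7 → [0,1,2,4,6,8,9]=12  [0,2,4,6,7,8,9]=42  [1,2,4,6,7,8,9]=42  [2,4,5,6,7,8,9]=126  [3,4,5,6,7,8,9]=210
  size 8 → [0,1,2,4,6,7,8,9]=96  [0,2,4,5,6,7,8,9]=168  [1,2,4,5,6,7,8,9]=168  [2,3,4,5,6,7,8,9]=336
  first=0(j) contributes 504
  first=1(h) contributes 504
  first=3(l) contributes 432
|[w]| = 1440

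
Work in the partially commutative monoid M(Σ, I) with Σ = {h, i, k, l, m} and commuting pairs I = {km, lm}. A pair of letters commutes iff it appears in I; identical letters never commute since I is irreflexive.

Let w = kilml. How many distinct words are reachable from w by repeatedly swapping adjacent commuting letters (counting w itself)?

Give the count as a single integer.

3

drop 0:k onto floor
drop 1:i onto {0:k}
drop 2:l onto {1:i}
drop 3:m onto {1:i}
drop 4:l onto {2:l}
ground layer = {0:k}
drop-orders for the pieces not yet dropped (sum over which currently-grounded one goes next):
  1 to go: {3} 1  {4} 1
  2 to go: {2,4} 1  {3,4} 2
  3 to go: {2,3,4} 3
  if 0:k drops first: 3 orders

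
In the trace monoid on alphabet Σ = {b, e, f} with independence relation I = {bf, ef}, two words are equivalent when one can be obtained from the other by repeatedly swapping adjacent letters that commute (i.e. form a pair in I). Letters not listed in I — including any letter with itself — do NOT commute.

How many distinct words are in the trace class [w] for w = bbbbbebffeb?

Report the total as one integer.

drop 0:b onto floor
drop 1:b onto {0:b}
drop 2:b onto {1:b}
drop 3:b onto {2:b}
drop 4:b onto {3:b}
drop 5:e onto {4:b}
drop 6:b onto {5:e}
drop 7:f onto floor
drop 8:f onto {7:f}
drop 9:e onto {6:b}
drop 10:b onto {9:e}
ground layer = {0:b, 7:f}
drop-orders for the pieces not yet dropped (sum over which currently-grounded one goes next):
  1 to go: {8} 1  {10} 1
  2 to go: {7,8} 1  {8,10} 2  {9,10} 1
  3 to go: {6,9,10} 1  {7,8,10} 3  {8,9,10} 3
  4 to go: {5,6,9,10} 1  {6,8,9,10} 4  {7,8,9,10} 6
  5 to go: {4,5,6,9,10} 1  {5,6,8,9,10} 5  {6,7,8,9,10} 10
  6 to go: {3,4,5,6,9,10} 1  {4,5,6,8,9,10} 6  {5,6,7,8,9,10} 15
  7 to go: {2,3,4,5,6,9,10} 1  {3,4,5,6,8,9,10} 7  {4,5,6,7,8,9,10} 21
  8 to go: {1,2,3,4,5,6,9,10} 1  {2,3,4,5,6,8,9,10} 8  {3,4,5,6,7,8,9,10} 28
  9 to go: {0,1,2,3,4,5,6,9,10} 1  {1,2,3,4,5,6,8,9,10} 9  {2,3,4,5,6,7,8,9,10} 36
  if 0:b drops first: 45 orders
  if 7:f drops first: 10 orders
heap linearizations: 55

55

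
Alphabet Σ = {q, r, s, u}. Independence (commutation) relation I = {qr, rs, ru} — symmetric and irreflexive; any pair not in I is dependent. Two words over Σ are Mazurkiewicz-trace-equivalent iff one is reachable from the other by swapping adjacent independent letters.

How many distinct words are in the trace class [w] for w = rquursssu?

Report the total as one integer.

drop 0:r onto floor
drop 1:q onto floor
drop 2:u onto {1:q}
drop 3:u onto {2:u}
drop 4:r onto {0:r}
drop 5:s onto {3:u}
drop 6:s onto {5:s}
drop 7:s onto {6:s}
drop 8:u onto {7:s}
ground layer = {0:r, 1:q}
drop-orders for the pieces not yet dropped (sum over which currently-grounded one goes next):
  1 to go: {4} 1  {8} 1
  2 to go: {0,4} 1  {4,8} 2  {7,8} 1
  3 to go: {0,4,8} 3  {4,7,8} 3  {6,7,8} 1
  4 to go: {0,4,7,8} 6  {4,6,7,8} 4  {5,6,7,8} 1
  5 to go: {0,4,6,7,8} 10  {3,5,6,7,8} 1  {4,5,6,7,8} 5
  6 to go: {0,4,5,6,7,8} 15  {2,3,5,6,7,8} 1  {3,4,5,6,7,8} 6
  7 to go: {0,3,4,5,6,7,8} 21  {1,2,3,5,6,7,8} 1  {2,3,4,5,6,7,8} 7
  if 0:r drops first: 8 orders
  if 1:q drops first: 28 orders
heap linearizations: 36

36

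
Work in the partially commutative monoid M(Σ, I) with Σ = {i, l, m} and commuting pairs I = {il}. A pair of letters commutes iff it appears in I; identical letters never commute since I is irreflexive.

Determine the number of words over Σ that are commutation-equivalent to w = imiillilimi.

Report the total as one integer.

35

piece 0:i — minimal
piece 1:m rests on {0:i}
piece 2:i rests on {1:m}
piece 3:i rests on {2:i}
piece 4:l rests on {1:m}
piece 5:l rests on {4:l}
piece 6:i rests on {3:i}
piece 7:l rests on {5:l}
piece 8:i rests on {6:i}
piece 9:m rests on {7:l, 8:i}
piece 10:i rests on {9:m}
minimal pieces: {0:i}
ways to finish when only these pieces remain (= sum over removing one remaining piece with nothing left below it):
  1 left: {10}→1
  2 left: {9,10}→1
  3 left: {7,9,10}→1  {8,9,10}→1
  4 left: {5,7,9,10}→1  {6,8,9,10}→1  {7,8,9,10}→2
  5 left: {3,6,8,9,10}→1  {4,5,7,9,10}→1  {5,7,8,9,10}→3  {6,7,8,9,10}→3
  6 left: {2,3,6,8,9,10}→1  {3,6,7,8,9,10}→4  {4,5,7,8,9,10}→4  {5,6,7,8,9,10}→6
  7 left: {2,3,6,7,8,9,10}→5  {3,5,6,7,8,9,10}→10  {4,5,6,7,8,9,10}→10
  8 left: {2,3,5,6,7,8,9,10}→15  {3,4,5,6,7,8,9,10}→20
  9 left: {2,3,4,5,6,7,8,9,10}→35
  placing 0:i first → 35 extensions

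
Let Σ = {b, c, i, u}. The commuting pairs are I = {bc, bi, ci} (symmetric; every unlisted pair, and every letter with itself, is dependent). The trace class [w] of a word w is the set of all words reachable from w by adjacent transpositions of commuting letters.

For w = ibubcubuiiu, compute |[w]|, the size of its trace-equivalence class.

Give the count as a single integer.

4

piece 0:i — minimal
piece 1:b — minimal
piece 2:u rests on {0:i, 1:b}
piece 3:b rests on {2:u}
piece 4:c rests on {2:u}
piece 5:u rests on {3:b, 4:c}
piece 6:b rests on {5:u}
piece 7:u rests on {6:b}
piece 8:i rests on {7:u}
piece 9:i rests on {8:i}
piece 10:u rests on {9:i}
minimal pieces: {0:i, 1:b}
ways to finish when only these pieces remain (= sum over removing one remaining piece with nothing left below it):
  1 left: {10}→1
  2 left: {9,10}→1
  3 left: {8,9,10}→1
  4 left: {7,8,9,10}→1
  5 left: {6,7,8,9,10}→1
  6 left: {5,6,7,8,9,10}→1
  7 left: {3,5,6,7,8,9,10}→1  {4,5,6,7,8,9,10}→1
  8 left: {3,4,5,6,7,8,9,10}→2
  9 left: {2,3,4,5,6,7,8,9,10}→2
  placing 0:i first → 2 extensions
  placing 1:b first → 2 extensions
total linear extensions = 4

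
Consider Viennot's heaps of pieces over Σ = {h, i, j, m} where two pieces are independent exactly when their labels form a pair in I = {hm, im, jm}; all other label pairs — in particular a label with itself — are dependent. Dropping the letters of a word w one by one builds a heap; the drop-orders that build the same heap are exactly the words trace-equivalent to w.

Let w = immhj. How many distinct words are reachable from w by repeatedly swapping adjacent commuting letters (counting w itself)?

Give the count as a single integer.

#0=i has no predecessor
#1=m has no predecessor
#2=m depends on [1:m]
#3=h depends on [0:i]
#4=j depends on [3:h]
sources: [0:i, 1:m]
N(rest) = Σ N(rest − s) over sources s of rest; N(one piece) = 1:
  size 1 → [2]=1  [4]=1
  size 2 → [1,2]=1  [2,4]=2  [3,4]=1
  size 3 → [0,3,4]=1  [1,2,4]=3  [2,3,4]=3
  first=0(i) contributes 6
  first=1(m) contributes 4
|[w]| = 10

10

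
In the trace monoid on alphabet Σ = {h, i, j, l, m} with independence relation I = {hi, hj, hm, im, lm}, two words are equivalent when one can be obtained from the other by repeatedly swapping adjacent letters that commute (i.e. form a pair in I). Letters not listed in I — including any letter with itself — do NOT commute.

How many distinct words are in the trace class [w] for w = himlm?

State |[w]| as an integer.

20

piece 0:h — minimal
piece 1:i — minimal
piece 2:m — minimal
piece 3:l rests on {0:h, 1:i}
piece 4:m rests on {2:m}
minimal pieces: {0:h, 1:i, 2:m}
ways to finish when only these pieces remain (= sum over removing one remaining piece with nothing left below it):
  1 left: {3}→1  {4}→1
  2 left: {0,3}→1  {1,3}→1  {2,4}→1  {3,4}→2
  3 left: {0,1,3}→2  {0,3,4}→3  {1,3,4}→3  {2,3,4}→3
  placing 0:h first → 6 extensions
  placing 1:i first → 6 extensions
  placing 2:m first → 8 extensions
total linear extensions = 20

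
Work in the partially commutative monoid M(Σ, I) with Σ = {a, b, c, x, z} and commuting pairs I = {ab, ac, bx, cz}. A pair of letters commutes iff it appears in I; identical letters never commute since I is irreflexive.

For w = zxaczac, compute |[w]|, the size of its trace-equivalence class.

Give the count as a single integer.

0(z) covers ∅
1(x) covers 0:z
2(a) covers 1:x
3(c) covers 1:x
4(z) covers 2:a
5(a) covers 4:z
6(c) covers 3:c
floor of heap: 0:z
completions by unplaced set U, small U first (add the entries for U minus each lowest piece of U):
  |U|=1: {5}:1  {6}:1
  |U|=2: {3,6}:1  {4,5}:1  {5,6}:2
  |U|=3: {2,4,5}:1  {3,5,6}:3  {4,5,6}:3
  |U|=4: {2,4,5,6}:4  {3,4,5,6}:6
  |U|=5: {2,3,4,5,6}:10
  start at 0(z): 10

10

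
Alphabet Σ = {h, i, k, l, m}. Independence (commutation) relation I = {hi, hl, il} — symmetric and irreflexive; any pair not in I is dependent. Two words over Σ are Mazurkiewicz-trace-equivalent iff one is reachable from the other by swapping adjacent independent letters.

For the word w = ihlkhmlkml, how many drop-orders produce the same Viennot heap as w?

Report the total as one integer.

0(i) covers ∅
1(h) covers ∅
2(l) covers ∅
3(k) covers 0:i, 1:h, 2:l
4(h) covers 3:k
5(m) covers 4:h
6(l) covers 5:m
7(k) covers 6:l
8(m) covers 7:k
9(l) covers 8:m
floor of heap: 0:i, 1:h, 2:l
completions by unplaced set U, small U first (add the entries for U minus each lowest piece of U):
  |U|=1: {9}:1
  |U|=2: {8,9}:1
  |U|=3: {7,8,9}:1
  |U|=4: {6,7,8,9}:1
  |U|=5: {5,6,7,8,9}:1
  |U|=6: {4,5,6,7,8,9}:1
  |U|=7: {3,4,5,6,7,8,9}:1
  |U|=8: {0,3,4,5,6,7,8,9}:1  {1,3,4,5,6,7,8,9}:1  {2,3,4,5,6,7,8,9}:1
  start at 0(i): 2
  start at 1(h): 2
  start at 2(l): 2
sum over floor = 6

6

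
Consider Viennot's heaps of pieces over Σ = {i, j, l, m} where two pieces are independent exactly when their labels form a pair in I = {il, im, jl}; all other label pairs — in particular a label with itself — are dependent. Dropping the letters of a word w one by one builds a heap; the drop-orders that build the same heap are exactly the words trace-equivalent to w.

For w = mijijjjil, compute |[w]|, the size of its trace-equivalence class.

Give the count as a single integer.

15

piece 0:m — minimal
piece 1:i — minimal
piece 2:j rests on {0:m, 1:i}
piece 3:i rests on {2:j}
piece 4:j rests on {3:i}
piece 5:j rests on {4:j}
piece 6:j rests on {5:j}
piece 7:i rests on {6:j}
piece 8:l rests on {0:m}
minimal pieces: {0:m, 1:i}
ways to finish when only these pieces remain (= sum over removing one remaining piece with nothing left below it):
  1 left: {7}→1  {8}→1
  2 left: {6,7}→1  {7,8}→2
  3 left: {5,6,7}→1  {6,7,8}→3
  4 left: {4,5,6,7}→1  {5,6,7,8}→4
  5 left: {3,4,5,6,7}→1  {4,5,6,7,8}→5
  6 left: {2,3,4,5,6,7}→1  {3,4,5,6,7,8}→6
  7 left: {1,2,3,4,5,6,7}→1  {2,3,4,5,6,7,8}→7
  placing 0:m first → 8 extensions
  placing 1:i first → 7 extensions
total linear extensions = 15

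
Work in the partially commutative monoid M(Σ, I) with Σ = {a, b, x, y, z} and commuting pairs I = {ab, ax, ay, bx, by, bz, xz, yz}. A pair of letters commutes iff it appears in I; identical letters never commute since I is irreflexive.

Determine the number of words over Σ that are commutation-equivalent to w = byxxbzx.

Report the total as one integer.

105

piece 0:b — minimal
piece 1:y — minimal
piece 2:x rests on {1:y}
piece 3:x rests on {2:x}
piece 4:b rests on {0:b}
piece 5:z — minimal
piece 6:x rests on {3:x}
minimal pieces: {0:b, 1:y, 5:z}
ways to finish when only these pieces remain (= sum over removing one remaining piece with nothing left below it):
  1 left: {4}→1  {5}→1  {6}→1
  2 left: {0,4}→1  {3,6}→1  {4,5}→2  {4,6}→2  {5,6}→2
  3 left: {0,4,5}→3  {0,4,6}→3  {2,3,6}→1  {3,4,6}→3  {3,5,6}→3  {4,5,6}→6
  4 left: {0,3,4,6}→6  {0,4,5,6}→12  {1,2,3,6}→1  {2,3,4,6}→4  {2,3,5,6}→4  {3,4,5,6}→12
  5 left: {0,2,3,4,6}→10  {0,3,4,5,6}→30  {1,2,3,4,6}→5  {1,2,3,5,6}→5  {2,3,4,5,6}→20
  placing 0:b first → 30 extensions
  placing 1:y first → 60 extensions
  placing 5:z first → 15 extensions
total linear extensions = 105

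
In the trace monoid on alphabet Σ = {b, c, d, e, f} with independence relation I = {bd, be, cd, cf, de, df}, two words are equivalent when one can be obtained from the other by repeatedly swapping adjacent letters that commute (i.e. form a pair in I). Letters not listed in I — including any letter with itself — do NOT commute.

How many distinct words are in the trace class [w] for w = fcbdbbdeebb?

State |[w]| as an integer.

2310

0(f) covers ∅
1(c) covers ∅
2(b) covers 0:f, 1:c
3(d) covers ∅
4(b) covers 2:b
5(b) covers 4:b
6(d) covers 3:d
7(e) covers 0:f, 1:c
8(e) covers 7:e
9(b) covers 5:b
10(b) covers 9:b
floor of heap: 0:f, 1:c, 3:d
completions by unplaced set U, small U first (add the entries for U minus each lowest piece of U):
  |U|=1: {6}:1  {8}:1  {10}:1
  |U|=2: {3,6}:1  {6,8}:2  {6,10}:2  {7,8}:1  {8,10}:2  {9,10}:1
  |U|=3: {3,6,8}:3  {3,6,10}:3  {5,9,10}:1  {6,7,8}:3  {6,8,10}:6  {6,9,10}:3  {7,8,10}:3  {8,9,10}:3
  |U|=4: {3,6,7,8}:6  {3,6,8,10}:12  {3,6,9,10}:6  {4,5,9,10}:1  {5,6,9,10}:4  {5,8,9,10}:4  {6,7,8,10}:12  {6,8,9,10}:12  {7,8,9,10}:6
  |U|=5: {2,4,5,9,10}:1  {3,5,6,9,10}:10  {3,6,7,8,10}:30  {3,6,8,9,10}:30  {4,5,6,9,10}:5  {4,5,8,9,10}:5  {5,6,8,9,10}:20  {5,7,8,9,10}:10  {6,7,8,9,10}:30
  |U|=6: {2,4,5,6,9,10}:6  {2,4,5,8,9,10}:6  {3,4,5,6,9,10}:15  {3,5,6,8,9,10}:60  {3,6,7,8,9,10}:90  {4,5,6,8,9,10}:30  {4,5,7,8,9,10}:15  {5,6,7,8,9,10}:60
  |U|=7: {2,3,4,5,6,9,10}:21  {2,4,5,6,8,9,10}:42  {2,4,5,7,8,9,10}:21  {3,4,5,6,8,9,10}:105  {3,5,6,7,8,9,10}:210  {4,5,6,7,8,9,10}:105
  |U|=8: {0,2,4,5,7,8,9,10}:21  {1,2,4,5,7,8,9,10}:21  {2,3,4,5,6,8,9,10}:168  {2,4,5,6,7,8,9,10}:168  {3,4,5,6,7,8,9,10}:420
  |U|=9: {0,1,2,4,5,7,8,9,10}:42  {0,2,4,5,6,7,8,9,10}:189  {1,2,4,5,6,7,8,9,10}:189  {2,3,4,5,6,7,8,9,10}:756
  start at 0(f): 945
  start at 1(c): 945
  start at 3(d): 420
sum over floor = 2310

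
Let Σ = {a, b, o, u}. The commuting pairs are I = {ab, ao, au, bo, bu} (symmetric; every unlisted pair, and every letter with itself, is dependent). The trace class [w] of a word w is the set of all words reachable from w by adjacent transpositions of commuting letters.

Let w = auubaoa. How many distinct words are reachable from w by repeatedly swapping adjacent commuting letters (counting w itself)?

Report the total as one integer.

#0=a has no predecessor
#1=u has no predecessor
#2=u depends on [1:u]
#3=b has no predecessor
#4=a depends on [0:a]
#5=o depends on [2:u]
#6=a depends on [4:a]
sources: [0:a, 1:u, 3:b]
N(rest) = Σ N(rest − s) over sources s of rest; N(one piece) = 1:
  size 1 → [3]=1  [5]=1  [6]=1
  size 2 → [2,5]=1  [3,5]=2  [3,6]=2  [4,6]=1  [5,6]=2
  size 3 → [0,4,6]=1  [1,2,5]=1  [2,3,5]=3  [2,5,6]=3  [3,4,6]=3  [3,5,6]=6  [4,5,6]=3
  size 4 → [0,3,4,6]=4  [0,4,5,6]=4  [1,2,3,5]=4  [1,2,5,6]=4  [2,3,5,6]=12  [2,4,5,6]=6  [3,4,5,6]=12
  size 5 → [0,2,4,5,6]=10  [0,3,4,5,6]=20  [1,2,3,5,6]=20  [1,2,4,5,6]=10  [2,3,4,5,6]=30
  first=0(a) contributes 60
  first=1(u) contributes 60
  first=3(b) contributes 20
|[w]| = 140

140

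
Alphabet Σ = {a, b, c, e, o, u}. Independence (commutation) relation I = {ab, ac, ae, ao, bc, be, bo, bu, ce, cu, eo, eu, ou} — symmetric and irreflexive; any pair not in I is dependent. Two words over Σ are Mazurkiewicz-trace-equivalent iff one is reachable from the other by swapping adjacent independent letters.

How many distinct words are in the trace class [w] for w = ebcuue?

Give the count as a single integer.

#0=e has no predecessor
#1=b has no predecessor
#2=c has no predecessor
#3=u has no predecessor
#4=u depends on [3:u]
#5=e depends on [0:e]
sources: [0:e, 1:b, 2:c, 3:u]
N(rest) = Σ N(rest − s) over sources s of rest; N(one piece) = 1:
  size 1 → [1]=1  [2]=1  [4]=1  [5]=1
  size 2 → [0,5]=1  [1,2]=2  [1,4]=2  [1,5]=2  [2,4]=2  [2,5]=2  [3,4]=1  [4,5]=2
  size 3 → [0,1,5]=3  [0,2,5]=3  [0,4,5]=3  [1,2,4]=6  [1,2,5]=6  [1,3,4]=3  [1,4,5]=6  [2,3,4]=3  [2,4,5]=6  [3,4,5]=3
  size 4 → [0,1,2,5]=12  [0,1,4,5]=12  [0,2,4,5]=12  [0,3,4,5]=6  [1,2,3,4]=12  [1,2,4,5]=24  [1,3,4,5]=12  [2,3,4,5]=12
  first=0(e) contributes 60
  first=1(b) contributes 30
  first=2(c) contributes 30
  first=3(u) contributes 60
|[w]| = 180

180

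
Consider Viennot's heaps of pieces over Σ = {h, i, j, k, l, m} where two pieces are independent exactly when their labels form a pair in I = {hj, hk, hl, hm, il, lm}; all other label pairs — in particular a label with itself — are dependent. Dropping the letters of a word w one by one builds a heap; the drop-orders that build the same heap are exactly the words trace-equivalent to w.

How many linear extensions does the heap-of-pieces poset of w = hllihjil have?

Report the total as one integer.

piece 0:h — minimal
piece 1:l — minimal
piece 2:l rests on {1:l}
piece 3:i rests on {0:h}
piece 4:h rests on {3:i}
piece 5:j rests on {2:l, 3:i}
piece 6:i rests on {4:h, 5:j}
piece 7:l rests on {5:j}
minimal pieces: {0:h, 1:l}
ways to finish when only these pieces remain (= sum over removing one remaining piece with nothing left below it):
  1 left: {6}→1  {7}→1
  2 left: {4,6}→1  {6,7}→2
  3 left: {4,6,7}→3  {5,6,7}→2
  4 left: {2,5,6,7}→2  {4,5,6,7}→5
  5 left: {1,2,5,6,7}→2  {2,4,5,6,7}→7  {3,4,5,6,7}→5
  6 left: {0,3,4,5,6,7}→5  {1,2,4,5,6,7}→9  {2,3,4,5,6,7}→12
  placing 0:h first → 21 extensions
  placing 1:l first → 17 extensions
total linear extensions = 38

38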